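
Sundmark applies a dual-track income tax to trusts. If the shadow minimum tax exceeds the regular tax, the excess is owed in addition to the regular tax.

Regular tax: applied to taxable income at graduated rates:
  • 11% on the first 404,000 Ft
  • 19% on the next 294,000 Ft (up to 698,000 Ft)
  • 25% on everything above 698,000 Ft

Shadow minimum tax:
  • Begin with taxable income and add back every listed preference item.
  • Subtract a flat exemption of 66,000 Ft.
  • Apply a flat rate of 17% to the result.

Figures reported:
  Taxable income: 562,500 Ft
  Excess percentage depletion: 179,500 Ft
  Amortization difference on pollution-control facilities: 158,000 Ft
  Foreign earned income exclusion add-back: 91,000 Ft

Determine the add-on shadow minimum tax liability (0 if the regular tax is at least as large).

82,695 Ft

Shadow minimum tax:
  Adjusted income: 562,500 Ft + 179,500 Ft + 158,000 Ft + 91,000 Ft = 991,000 Ft
  Less exemption 66,000 Ft → base 925,000 Ft
  925,000 Ft × 17% = 157,250 Ft

Regular tax:
  404,000 Ft × 11% = 44,440 Ft
  158,500 Ft × 19% = 30,115 Ft
  → 74,555 Ft

Excess of shadow minimum tax over regular tax: 157,250 Ft − 74,555 Ft = 82,695 Ft.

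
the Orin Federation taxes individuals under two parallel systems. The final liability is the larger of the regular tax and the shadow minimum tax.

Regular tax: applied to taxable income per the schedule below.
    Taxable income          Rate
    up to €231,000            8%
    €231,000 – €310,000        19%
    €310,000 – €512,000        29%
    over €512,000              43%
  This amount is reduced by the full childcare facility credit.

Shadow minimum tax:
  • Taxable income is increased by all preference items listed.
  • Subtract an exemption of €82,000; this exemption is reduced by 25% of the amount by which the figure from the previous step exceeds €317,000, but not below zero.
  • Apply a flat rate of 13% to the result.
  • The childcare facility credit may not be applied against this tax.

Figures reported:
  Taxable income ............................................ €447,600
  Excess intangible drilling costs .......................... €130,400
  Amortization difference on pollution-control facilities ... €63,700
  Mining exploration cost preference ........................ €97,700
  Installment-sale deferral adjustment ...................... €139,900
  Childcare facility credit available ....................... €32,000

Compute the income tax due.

€114,309

Shadow minimum tax:
  Adjusted income: €447,600 + €130,400 + €63,700 + €97,700 + €139,900 = €879,300
  Exemption: 25% × (€879,300 − €317,000) = €140,575 ≥ €82,000, so the exemption is fully phased out
  Base: €879,300 − €0 = €879,300
  €879,300 × 13% = €114,309

Regular tax:
  €231,000 × 8% = €18,480
  €79,000 × 19% = €15,010
  €137,600 × 29% = €39,904
  → €73,394
  Less childcare facility credit €32,000 → €41,394

€114,309 > €41,394, so the shadow minimum tax is the binding amount.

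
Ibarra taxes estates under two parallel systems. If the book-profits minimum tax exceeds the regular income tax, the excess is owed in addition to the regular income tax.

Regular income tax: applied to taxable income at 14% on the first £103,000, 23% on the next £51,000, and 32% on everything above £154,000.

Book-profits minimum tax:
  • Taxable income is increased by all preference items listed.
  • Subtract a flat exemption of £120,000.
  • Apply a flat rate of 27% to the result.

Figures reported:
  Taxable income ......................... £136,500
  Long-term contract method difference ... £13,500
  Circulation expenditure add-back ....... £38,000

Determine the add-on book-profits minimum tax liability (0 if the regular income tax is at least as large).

£0

Book-profits minimum tax:
  Adjusted income: £136,500 + £13,500 + £38,000 = £188,000
  Less exemption £120,000 → base £68,000
  £68,000 × 27% = £18,360

Regular income tax:
  £103,000 × 14% = £14,420
  £33,500 × 23% = £7,705
  → £22,125

£18,360 ≤ £22,125, so no add-on is due.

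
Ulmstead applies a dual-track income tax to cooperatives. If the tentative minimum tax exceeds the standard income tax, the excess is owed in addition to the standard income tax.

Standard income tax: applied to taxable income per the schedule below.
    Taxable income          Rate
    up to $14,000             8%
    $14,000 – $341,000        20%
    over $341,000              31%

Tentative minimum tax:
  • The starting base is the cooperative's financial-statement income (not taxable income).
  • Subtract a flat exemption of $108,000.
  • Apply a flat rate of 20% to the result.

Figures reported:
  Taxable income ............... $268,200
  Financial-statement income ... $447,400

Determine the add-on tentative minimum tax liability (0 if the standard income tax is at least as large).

$15,920

Tentative minimum tax:
  Base (financial-statement income): $447,400
  Less exemption $108,000 → base $339,400
  $339,400 × 20% = $67,880

Standard income tax:
  $14,000 × 8% = $1,120
  $254,200 × 20% = $50,840
  → $51,960

Excess of tentative minimum tax over standard income tax: $67,880 − $51,960 = $15,920.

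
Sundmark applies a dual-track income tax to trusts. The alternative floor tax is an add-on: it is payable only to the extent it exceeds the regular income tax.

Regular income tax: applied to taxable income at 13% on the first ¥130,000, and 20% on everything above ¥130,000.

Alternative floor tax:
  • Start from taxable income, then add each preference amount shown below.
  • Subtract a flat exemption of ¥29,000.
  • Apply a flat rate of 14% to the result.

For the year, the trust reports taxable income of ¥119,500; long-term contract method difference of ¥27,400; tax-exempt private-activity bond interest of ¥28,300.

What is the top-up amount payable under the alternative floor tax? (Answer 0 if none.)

¥4,933

Alternative floor tax:
  Adjusted income: ¥119,500 + ¥27,400 + ¥28,300 = ¥175,200
  Less exemption ¥29,000 → base ¥146,200
  ¥146,200 × 14% = ¥20,468

Regular income tax:
  ¥119,500 × 13% = ¥15,535

Excess of alternative floor tax over regular income tax: ¥20,468 − ¥15,535 = ¥4,933.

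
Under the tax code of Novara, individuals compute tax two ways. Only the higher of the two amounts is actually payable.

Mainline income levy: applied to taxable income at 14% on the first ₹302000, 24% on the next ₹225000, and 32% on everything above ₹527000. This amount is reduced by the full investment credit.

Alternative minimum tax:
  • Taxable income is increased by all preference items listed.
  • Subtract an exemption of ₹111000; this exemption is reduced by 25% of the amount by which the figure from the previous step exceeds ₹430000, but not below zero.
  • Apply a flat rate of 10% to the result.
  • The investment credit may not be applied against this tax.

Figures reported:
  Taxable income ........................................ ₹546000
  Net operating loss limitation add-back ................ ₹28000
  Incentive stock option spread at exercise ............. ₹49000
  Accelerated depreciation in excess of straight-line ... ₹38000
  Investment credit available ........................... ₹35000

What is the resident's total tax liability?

Alternative minimum tax:
  Adjusted income: ₹546000 + ₹28000 + ₹49000 + ₹38000 = ₹661000
  Exemption: ₹111000 − 25% × (₹661000 − ₹430000) = ₹111000 − ₹57750 = ₹53250
  Base: ₹661000 − ₹53250 = ₹607750
  ₹607750 × 10% = ₹60775

Mainline income levy:
  ₹302000 × 14% = ₹42280
  ₹225000 × 24% = ₹54000
  ₹19000 × 32% = ₹6080
  → ₹102360
  Less investment credit ₹35000 → ₹67360

₹67360 > ₹60775, so the mainline income levy governs.

₹67360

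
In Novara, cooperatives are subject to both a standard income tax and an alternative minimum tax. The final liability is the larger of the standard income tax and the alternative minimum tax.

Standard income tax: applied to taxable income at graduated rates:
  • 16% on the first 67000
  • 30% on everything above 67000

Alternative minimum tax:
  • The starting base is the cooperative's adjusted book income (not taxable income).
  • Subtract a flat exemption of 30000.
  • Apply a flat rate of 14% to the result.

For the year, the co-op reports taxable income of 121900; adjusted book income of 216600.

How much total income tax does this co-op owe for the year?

Alternative minimum tax:
  Base (adjusted book income): 216600
  Less exemption 30000 → base 186600
  186600 × 14% = 26124

Standard income tax:
  67000 × 16% = 10720
  54900 × 30% = 16470
  → 27190

27190 > 26124, so the standard income tax governs.

27190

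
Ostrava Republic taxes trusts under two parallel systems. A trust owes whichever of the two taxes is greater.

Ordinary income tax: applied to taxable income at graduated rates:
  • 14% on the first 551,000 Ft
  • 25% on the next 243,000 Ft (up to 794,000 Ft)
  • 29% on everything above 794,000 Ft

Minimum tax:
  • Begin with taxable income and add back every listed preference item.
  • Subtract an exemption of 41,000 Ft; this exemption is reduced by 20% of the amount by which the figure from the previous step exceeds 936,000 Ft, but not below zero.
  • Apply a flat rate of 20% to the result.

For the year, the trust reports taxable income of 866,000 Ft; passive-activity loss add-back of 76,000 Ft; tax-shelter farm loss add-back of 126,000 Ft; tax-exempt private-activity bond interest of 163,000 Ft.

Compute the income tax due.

Ordinary income tax:
  551,000 Ft × 14% = 77,140 Ft
  243,000 Ft × 25% = 60,750 Ft
  72,000 Ft × 29% = 20,880 Ft
  → 158,770 Ft

Minimum tax:
  Adjusted income: 866,000 Ft + 76,000 Ft + 126,000 Ft + 163,000 Ft = 1,231,000 Ft
  Exemption: 20% × (1,231,000 Ft − 936,000 Ft) = 59,000 Ft ≥ 41,000 Ft, so the exemption is fully phased out
  Base: 1,231,000 Ft − 0 Ft = 1,231,000 Ft
  1,231,000 Ft × 20% = 246,200 Ft

246,200 Ft > 158,770 Ft, so the minimum tax is the binding amount.

246,200 Ft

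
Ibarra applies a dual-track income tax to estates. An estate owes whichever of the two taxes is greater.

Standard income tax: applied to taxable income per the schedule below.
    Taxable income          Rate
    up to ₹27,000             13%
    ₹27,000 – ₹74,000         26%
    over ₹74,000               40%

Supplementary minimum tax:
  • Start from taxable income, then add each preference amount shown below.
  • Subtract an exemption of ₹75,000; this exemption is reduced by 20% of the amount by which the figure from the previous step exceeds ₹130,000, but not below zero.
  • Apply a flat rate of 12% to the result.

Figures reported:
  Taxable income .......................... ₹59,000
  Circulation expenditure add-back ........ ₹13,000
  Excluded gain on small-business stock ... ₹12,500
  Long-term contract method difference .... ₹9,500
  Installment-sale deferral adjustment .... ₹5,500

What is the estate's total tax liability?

₹11,830

Standard income tax:
  ₹27,000 × 13% = ₹3,510
  ₹32,000 × 26% = ₹8,320
  → ₹11,830

Supplementary minimum tax:
  Adjusted income: ₹59,000 + ₹13,000 + ₹12,500 + ₹9,500 + ₹5,500 = ₹99,500
  Exemption: ₹99,500 ≤ ₹130,000, so full ₹75,000 applies
  Base: ₹99,500 − ₹75,000 = ₹24,500
  ₹24,500 × 12% = ₹2,940

₹11,830 > ₹2,940, so the standard income tax governs.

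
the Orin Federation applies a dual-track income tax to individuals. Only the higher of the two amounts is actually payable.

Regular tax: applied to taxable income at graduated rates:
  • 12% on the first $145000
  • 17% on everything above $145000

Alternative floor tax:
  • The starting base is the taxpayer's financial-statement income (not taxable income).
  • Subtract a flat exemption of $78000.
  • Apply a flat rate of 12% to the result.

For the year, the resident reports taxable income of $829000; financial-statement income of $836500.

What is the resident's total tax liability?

$133680

Regular tax:
  $145000 × 12% = $17400
  $684000 × 17% = $116280
  → $133680

Alternative floor tax:
  Base (financial-statement income): $836500
  Less exemption $78000 → base $758500
  $758500 × 12% = $91020

$133680 > $91020, so the regular tax governs.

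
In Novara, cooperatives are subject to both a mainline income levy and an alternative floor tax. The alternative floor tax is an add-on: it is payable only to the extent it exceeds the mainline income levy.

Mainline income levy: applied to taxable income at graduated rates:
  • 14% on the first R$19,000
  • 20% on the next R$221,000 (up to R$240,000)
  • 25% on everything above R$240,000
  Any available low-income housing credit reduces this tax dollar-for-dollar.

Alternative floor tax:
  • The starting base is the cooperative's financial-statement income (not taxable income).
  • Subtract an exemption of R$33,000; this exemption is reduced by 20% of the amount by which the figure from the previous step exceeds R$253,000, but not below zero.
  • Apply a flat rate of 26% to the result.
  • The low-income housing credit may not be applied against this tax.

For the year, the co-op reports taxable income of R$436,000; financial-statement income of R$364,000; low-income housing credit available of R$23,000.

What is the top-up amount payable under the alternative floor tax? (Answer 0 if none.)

Alternative floor tax:
  Base (financial-statement income): R$364,000
  Exemption: R$33,000 − 20% × (R$364,000 − R$253,000) = R$33,000 − R$22,200 = R$10,800
  Base: R$364,000 − R$10,800 = R$353,200
  R$353,200 × 26% = R$91,832

Mainline income levy:
  R$19,000 × 14% = R$2,660
  R$221,000 × 20% = R$44,200
  R$196,000 × 25% = R$49,000
  → R$95,860
  Less low-income housing credit R$23,000 → R$72,860

Excess of alternative floor tax over mainline income levy: R$91,832 − R$72,860 = R$18,972.

R$18,972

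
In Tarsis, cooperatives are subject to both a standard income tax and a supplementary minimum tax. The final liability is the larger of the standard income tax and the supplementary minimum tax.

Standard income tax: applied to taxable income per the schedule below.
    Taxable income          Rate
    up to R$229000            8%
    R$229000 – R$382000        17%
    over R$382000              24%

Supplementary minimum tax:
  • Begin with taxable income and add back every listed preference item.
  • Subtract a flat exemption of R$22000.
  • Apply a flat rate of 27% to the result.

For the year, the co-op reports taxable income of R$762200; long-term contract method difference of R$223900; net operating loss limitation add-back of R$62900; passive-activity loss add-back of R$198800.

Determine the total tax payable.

Supplementary minimum tax:
  Adjusted income: R$762200 + R$223900 + R$62900 + R$198800 = R$1247800
  Less exemption R$22000 → base R$1225800
  R$1225800 × 27% = R$330966

Standard income tax:
  R$229000 × 8% = R$18320
  R$153000 × 17% = R$26010
  R$380200 × 24% = R$91248
  → R$135578

R$330966 > R$135578, so the supplementary minimum tax is the binding amount.

R$330966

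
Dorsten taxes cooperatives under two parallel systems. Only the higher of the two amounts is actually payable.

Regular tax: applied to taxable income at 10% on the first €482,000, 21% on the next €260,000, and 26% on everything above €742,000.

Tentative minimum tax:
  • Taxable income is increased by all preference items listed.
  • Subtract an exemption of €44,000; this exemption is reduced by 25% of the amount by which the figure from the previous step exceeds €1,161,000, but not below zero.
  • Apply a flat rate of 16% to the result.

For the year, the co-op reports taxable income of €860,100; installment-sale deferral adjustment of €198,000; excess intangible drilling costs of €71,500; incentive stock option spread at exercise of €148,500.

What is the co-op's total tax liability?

Regular tax:
  €482,000 × 10% = €48,200
  €260,000 × 21% = €54,600
  €118,100 × 26% = €30,706
  → €133,506

Tentative minimum tax:
  Adjusted income: €860,100 + €198,000 + €71,500 + €148,500 = €1,278,100
  Exemption: €44,000 − 25% × (€1,278,100 − €1,161,000) = €44,000 − €29,275 = €14,725
  Base: €1,278,100 − €14,725 = €1,263,375
  €1,263,375 × 16% = €202,140

€202,140 > €133,506, so the tentative minimum tax is the binding amount.

€202,140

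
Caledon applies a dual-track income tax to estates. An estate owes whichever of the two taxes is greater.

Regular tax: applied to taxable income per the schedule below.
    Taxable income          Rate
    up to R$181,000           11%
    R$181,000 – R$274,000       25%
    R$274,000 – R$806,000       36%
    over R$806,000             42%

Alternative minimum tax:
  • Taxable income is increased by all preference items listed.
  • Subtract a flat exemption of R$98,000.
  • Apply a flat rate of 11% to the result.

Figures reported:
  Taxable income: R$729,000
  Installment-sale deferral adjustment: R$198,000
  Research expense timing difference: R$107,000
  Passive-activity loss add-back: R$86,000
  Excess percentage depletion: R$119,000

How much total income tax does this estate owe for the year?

R$206,960

Alternative minimum tax:
  Adjusted income: R$729,000 + R$198,000 + R$107,000 + R$86,000 + R$119,000 = R$1,239,000
  Less exemption R$98,000 → base R$1,141,000
  R$1,141,000 × 11% = R$125,510

Regular tax:
  R$181,000 × 11% = R$19,910
  R$93,000 × 25% = R$23,250
  R$455,000 × 36% = R$163,800
  → R$206,960

R$206,960 > R$125,510, so the regular tax governs.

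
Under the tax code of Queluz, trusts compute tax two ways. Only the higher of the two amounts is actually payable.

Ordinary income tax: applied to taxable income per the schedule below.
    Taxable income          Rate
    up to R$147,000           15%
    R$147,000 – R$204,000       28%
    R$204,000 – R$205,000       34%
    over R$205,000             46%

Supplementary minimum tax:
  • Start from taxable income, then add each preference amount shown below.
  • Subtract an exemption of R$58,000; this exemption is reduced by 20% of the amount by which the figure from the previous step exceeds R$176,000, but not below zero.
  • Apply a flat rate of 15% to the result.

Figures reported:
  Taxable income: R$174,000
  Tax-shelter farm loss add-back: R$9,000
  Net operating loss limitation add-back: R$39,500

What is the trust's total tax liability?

Ordinary income tax:
  R$147,000 × 15% = R$22,050
  R$27,000 × 28% = R$7,560
  → R$29,610

Supplementary minimum tax:
  Adjusted income: R$174,000 + R$9,000 + R$39,500 = R$222,500
  Exemption: R$58,000 − 20% × (R$222,500 − R$176,000) = R$58,000 − R$9,300 = R$48,700
  Base: R$222,500 − R$48,700 = R$173,800
  R$173,800 × 15% = R$26,070

R$29,610 > R$26,070, so the ordinary income tax governs.

R$29,610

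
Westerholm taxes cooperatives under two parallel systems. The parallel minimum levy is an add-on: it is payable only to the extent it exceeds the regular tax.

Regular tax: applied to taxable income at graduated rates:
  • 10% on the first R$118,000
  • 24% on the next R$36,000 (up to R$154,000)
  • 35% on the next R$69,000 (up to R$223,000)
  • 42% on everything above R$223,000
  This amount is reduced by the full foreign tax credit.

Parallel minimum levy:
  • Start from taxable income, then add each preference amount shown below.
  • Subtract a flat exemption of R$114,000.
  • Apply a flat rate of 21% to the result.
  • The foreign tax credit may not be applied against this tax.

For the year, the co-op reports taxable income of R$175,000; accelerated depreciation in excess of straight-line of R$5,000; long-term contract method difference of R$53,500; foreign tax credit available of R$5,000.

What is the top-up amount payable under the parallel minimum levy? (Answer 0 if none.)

R$2,305

Regular tax:
  R$118,000 × 10% = R$11,800
  R$36,000 × 24% = R$8,640
  R$21,000 × 35% = R$7,350
  → R$27,790
  Less foreign tax credit R$5,000 → R$22,790

Parallel minimum levy:
  Adjusted income: R$175,000 + R$5,000 + R$53,500 = R$233,500
  Less exemption R$114,000 → base R$119,500
  R$119,500 × 21% = R$25,095

Excess of parallel minimum levy over regular tax: R$25,095 − R$22,790 = R$2,305.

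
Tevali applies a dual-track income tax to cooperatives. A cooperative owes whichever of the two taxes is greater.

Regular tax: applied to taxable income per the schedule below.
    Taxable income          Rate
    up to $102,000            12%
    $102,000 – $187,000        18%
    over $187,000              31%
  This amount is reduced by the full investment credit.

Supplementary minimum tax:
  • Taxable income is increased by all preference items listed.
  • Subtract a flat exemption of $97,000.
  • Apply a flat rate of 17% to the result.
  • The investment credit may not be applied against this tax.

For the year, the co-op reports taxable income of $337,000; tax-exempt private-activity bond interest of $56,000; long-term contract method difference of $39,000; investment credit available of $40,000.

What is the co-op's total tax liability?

$56,950

Supplementary minimum tax:
  Adjusted income: $337,000 + $56,000 + $39,000 = $432,000
  Less exemption $97,000 → base $335,000
  $335,000 × 17% = $56,950

Regular tax:
  $102,000 × 12% = $12,240
  $85,000 × 18% = $15,300
  $150,000 × 31% = $46,500
  → $74,040
  Less investment credit $40,000 → $34,040

$56,950 > $34,040, so the supplementary minimum tax is the binding amount.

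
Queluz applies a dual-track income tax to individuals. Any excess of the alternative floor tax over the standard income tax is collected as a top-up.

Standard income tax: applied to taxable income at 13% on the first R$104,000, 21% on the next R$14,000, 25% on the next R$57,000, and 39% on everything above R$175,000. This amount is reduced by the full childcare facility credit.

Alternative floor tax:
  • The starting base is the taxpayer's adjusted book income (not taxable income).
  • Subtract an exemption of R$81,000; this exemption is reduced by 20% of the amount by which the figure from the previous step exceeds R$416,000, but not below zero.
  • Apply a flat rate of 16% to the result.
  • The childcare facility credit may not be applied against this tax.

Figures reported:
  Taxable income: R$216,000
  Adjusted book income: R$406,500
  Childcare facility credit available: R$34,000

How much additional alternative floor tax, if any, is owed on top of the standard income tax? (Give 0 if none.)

R$39,380

Alternative floor tax:
  Base (adjusted book income): R$406,500
  Exemption: R$406,500 ≤ R$416,000, so full R$81,000 applies
  Base: R$406,500 − R$81,000 = R$325,500
  R$325,500 × 16% = R$52,080

Standard income tax:
  R$104,000 × 13% = R$13,520
  R$14,000 × 21% = R$2,940
  R$57,000 × 25% = R$14,250
  R$41,000 × 39% = R$15,990
  → R$46,700
  Less childcare facility credit R$34,000 → R$12,700

Excess of alternative floor tax over standard income tax: R$52,080 − R$12,700 = R$39,380.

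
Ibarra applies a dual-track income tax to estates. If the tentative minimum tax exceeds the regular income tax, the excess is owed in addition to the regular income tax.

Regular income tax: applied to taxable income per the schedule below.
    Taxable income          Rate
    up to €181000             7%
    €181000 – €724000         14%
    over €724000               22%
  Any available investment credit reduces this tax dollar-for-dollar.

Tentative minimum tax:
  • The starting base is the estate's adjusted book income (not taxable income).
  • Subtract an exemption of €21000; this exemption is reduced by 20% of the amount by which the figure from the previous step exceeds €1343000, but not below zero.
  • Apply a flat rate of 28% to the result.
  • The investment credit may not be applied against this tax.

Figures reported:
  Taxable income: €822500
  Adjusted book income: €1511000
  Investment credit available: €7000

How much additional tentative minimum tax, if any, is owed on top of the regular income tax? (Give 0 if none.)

Tentative minimum tax:
  Base (adjusted book income): €1511000
  Exemption: 20% × (€1511000 − €1343000) = €33600 ≥ €21000, so the exemption is fully phased out
  Base: €1511000 − €0 = €1511000
  €1511000 × 28% = €423080

Regular income tax:
  €181000 × 7% = €12670
  €543000 × 14% = €76020
  €98500 × 22% = €21670
  → €110360
  Less investment credit €7000 → €103360

Excess of tentative minimum tax over regular income tax: €423080 − €103360 = €319720.

€319720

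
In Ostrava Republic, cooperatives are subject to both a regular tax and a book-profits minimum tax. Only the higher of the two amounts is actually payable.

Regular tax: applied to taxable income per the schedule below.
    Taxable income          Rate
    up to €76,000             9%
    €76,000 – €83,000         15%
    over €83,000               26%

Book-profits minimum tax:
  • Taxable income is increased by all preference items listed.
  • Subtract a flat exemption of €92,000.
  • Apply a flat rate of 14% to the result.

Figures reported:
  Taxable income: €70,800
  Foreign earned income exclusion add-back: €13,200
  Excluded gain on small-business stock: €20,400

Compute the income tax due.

Book-profits minimum tax:
  Adjusted income: €70,800 + €13,200 + €20,400 = €104,400
  Less exemption €92,000 → base €12,400
  €12,400 × 14% = €1,736

Regular tax:
  €70,800 × 9% = €6,372

€6,372 > €1,736, so the regular tax governs.

€6,372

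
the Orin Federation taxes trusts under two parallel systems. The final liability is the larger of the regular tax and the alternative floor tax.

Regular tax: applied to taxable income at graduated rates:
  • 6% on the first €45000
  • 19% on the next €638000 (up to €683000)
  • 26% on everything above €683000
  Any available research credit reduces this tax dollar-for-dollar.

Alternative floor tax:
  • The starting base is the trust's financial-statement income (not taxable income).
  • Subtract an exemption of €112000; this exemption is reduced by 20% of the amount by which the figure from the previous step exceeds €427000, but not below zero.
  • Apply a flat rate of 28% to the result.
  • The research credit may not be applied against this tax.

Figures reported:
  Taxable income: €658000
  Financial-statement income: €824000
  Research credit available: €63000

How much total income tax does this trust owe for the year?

Regular tax:
  €45000 × 6% = €2700
  €613000 × 19% = €116470
  → €119170
  Less research credit €63000 → €56170

Alternative floor tax:
  Base (financial-statement income): €824000
  Exemption: €112000 − 20% × (€824000 − €427000) = €112000 − €79400 = €32600
  Base: €824000 − €32600 = €791400
  €791400 × 28% = €221592

€221592 > €56170, so the alternative floor tax is the binding amount.

€221592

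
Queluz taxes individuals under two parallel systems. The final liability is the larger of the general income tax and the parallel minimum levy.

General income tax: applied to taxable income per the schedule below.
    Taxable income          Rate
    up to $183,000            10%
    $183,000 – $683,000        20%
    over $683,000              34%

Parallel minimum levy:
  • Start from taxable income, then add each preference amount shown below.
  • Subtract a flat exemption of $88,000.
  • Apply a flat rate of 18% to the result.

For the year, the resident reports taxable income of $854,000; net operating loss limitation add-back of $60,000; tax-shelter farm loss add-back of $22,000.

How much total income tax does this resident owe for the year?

Parallel minimum levy:
  Adjusted income: $854,000 + $60,000 + $22,000 = $936,000
  Less exemption $88,000 → base $848,000
  $848,000 × 18% = $152,640

General income tax:
  $183,000 × 10% = $18,300
  $500,000 × 20% = $100,000
  $171,000 × 34% = $58,140
  → $176,440

$176,440 > $152,640, so the general income tax governs.

$176,440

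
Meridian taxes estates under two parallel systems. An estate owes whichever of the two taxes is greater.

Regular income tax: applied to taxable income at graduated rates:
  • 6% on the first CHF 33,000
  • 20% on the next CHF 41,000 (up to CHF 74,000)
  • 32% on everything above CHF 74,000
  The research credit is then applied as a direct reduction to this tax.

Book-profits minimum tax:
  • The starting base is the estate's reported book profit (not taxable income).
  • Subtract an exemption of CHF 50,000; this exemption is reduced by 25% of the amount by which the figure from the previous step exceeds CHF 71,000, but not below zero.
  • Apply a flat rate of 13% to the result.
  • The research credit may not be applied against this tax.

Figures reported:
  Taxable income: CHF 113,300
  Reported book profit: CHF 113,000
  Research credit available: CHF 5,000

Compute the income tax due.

Book-profits minimum tax:
  Base (reported book profit): CHF 113,000
  Exemption: CHF 50,000 − 25% × (CHF 113,000 − CHF 71,000) = CHF 50,000 − CHF 10,500 = CHF 39,500
  Base: CHF 113,000 − CHF 39,500 = CHF 73,500
  CHF 73,500 × 13% = CHF 9,555

Regular income tax:
  CHF 33,000 × 6% = CHF 1,980
  CHF 41,000 × 20% = CHF 8,200
  CHF 39,300 × 32% = CHF 12,576
  → CHF 22,756
  Less research credit CHF 5,000 → CHF 17,756

CHF 17,756 > CHF 9,555, so the regular income tax governs.

CHF 17,756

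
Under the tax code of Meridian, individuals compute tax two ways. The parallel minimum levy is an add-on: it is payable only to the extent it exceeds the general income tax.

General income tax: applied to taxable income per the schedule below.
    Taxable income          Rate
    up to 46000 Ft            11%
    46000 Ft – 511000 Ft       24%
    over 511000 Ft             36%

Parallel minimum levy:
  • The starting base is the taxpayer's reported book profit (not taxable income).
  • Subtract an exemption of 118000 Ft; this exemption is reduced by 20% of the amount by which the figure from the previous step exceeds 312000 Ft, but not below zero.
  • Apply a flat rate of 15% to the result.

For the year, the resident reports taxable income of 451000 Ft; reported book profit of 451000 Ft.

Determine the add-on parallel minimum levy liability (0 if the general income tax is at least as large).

Parallel minimum levy:
  Base (reported book profit): 451000 Ft
  Exemption: 118000 Ft − 20% × (451000 Ft − 312000 Ft) = 118000 Ft − 27800 Ft = 90200 Ft
  Base: 451000 Ft − 90200 Ft = 360800 Ft
  360800 Ft × 15% = 54120 Ft

General income tax:
  46000 Ft × 11% = 5060 Ft
  405000 Ft × 24% = 97200 Ft
  → 102260 Ft

54120 Ft ≤ 102260 Ft, so no add-on is due.

0 Ft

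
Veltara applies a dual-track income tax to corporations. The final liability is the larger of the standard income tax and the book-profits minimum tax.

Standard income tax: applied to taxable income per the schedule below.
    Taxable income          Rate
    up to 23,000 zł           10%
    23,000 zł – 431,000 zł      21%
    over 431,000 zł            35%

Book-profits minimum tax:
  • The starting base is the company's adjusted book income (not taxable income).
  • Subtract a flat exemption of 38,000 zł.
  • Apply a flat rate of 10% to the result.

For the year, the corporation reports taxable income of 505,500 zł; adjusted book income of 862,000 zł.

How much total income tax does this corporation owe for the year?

114,055 zł

Book-profits minimum tax:
  Base (adjusted book income): 862,000 zł
  Less exemption 38,000 zł → base 824,000 zł
  824,000 zł × 10% = 82,400 zł

Standard income tax:
  23,000 zł × 10% = 2,300 zł
  408,000 zł × 21% = 85,680 zł
  74,500 zł × 35% = 26,075 zł
  → 114,055 zł

114,055 zł > 82,400 zł, so the standard income tax governs.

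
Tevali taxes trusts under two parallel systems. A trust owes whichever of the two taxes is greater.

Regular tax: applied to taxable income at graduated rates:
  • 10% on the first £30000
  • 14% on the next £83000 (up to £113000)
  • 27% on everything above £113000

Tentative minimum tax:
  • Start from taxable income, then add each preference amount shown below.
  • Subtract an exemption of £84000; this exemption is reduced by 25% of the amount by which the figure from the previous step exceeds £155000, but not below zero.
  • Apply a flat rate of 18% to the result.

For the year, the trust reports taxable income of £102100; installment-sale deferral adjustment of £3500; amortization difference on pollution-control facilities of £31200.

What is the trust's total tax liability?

Tentative minimum tax:
  Adjusted income: £102100 + £3500 + £31200 = £136800
  Exemption: £136800 ≤ £155000, so full £84000 applies
  Base: £136800 − £84000 = £52800
  £52800 × 18% = £9504

Regular tax:
  £30000 × 10% = £3000
  £72100 × 14% = £10094
  → £13094

£13094 > £9504, so the regular tax governs.

£13094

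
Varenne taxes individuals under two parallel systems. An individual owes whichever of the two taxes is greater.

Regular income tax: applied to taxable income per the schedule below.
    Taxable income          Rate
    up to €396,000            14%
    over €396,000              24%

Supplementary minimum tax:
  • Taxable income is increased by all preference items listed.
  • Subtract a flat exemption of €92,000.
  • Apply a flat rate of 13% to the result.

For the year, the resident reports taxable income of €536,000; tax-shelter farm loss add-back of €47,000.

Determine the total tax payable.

Supplementary minimum tax:
  Adjusted income: €536,000 + €47,000 = €583,000
  Less exemption €92,000 → base €491,000
  €491,000 × 13% = €63,830

Regular income tax:
  €396,000 × 14% = €55,440
  €140,000 × 24% = €33,600
  → €89,040

€89,040 > €63,830, so the regular income tax governs.

€89,040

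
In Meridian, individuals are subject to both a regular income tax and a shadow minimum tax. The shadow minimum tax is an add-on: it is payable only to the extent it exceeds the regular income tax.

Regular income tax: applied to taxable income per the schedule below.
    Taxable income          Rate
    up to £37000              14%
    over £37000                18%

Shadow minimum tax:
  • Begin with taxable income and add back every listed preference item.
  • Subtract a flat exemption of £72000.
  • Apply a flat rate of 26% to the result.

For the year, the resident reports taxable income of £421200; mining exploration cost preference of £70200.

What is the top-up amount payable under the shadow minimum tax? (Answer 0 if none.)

£34708

Shadow minimum tax:
  Adjusted income: £421200 + £70200 = £491400
  Less exemption £72000 → base £419400
  £419400 × 26% = £109044

Regular income tax:
  £37000 × 14% = £5180
  £384200 × 18% = £69156
  → £74336

Excess of shadow minimum tax over regular income tax: £109044 − £74336 = £34708.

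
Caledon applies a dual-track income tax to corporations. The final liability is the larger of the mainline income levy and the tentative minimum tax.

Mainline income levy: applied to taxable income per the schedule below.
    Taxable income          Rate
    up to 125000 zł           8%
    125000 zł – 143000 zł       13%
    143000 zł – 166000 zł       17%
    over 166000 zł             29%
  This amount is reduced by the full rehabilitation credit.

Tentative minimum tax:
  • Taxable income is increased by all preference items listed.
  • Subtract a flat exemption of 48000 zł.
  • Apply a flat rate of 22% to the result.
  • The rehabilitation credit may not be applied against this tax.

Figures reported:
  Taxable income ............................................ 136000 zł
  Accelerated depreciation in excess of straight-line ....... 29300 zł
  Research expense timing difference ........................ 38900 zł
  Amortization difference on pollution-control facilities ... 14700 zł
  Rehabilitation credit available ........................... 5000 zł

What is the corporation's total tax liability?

37598 zł

Mainline income levy:
  125000 zł × 8% = 10000 zł
  11000 zł × 13% = 1430 zł
  → 11430 zł
  Less rehabilitation credit 5000 zł → 6430 zł

Tentative minimum tax:
  Adjusted income: 136000 zł + 29300 zł + 38900 zł + 14700 zł = 218900 zł
  Less exemption 48000 zł → base 170900 zł
  170900 zł × 22% = 37598 zł

37598 zł > 6430 zł, so the tentative minimum tax is the binding amount.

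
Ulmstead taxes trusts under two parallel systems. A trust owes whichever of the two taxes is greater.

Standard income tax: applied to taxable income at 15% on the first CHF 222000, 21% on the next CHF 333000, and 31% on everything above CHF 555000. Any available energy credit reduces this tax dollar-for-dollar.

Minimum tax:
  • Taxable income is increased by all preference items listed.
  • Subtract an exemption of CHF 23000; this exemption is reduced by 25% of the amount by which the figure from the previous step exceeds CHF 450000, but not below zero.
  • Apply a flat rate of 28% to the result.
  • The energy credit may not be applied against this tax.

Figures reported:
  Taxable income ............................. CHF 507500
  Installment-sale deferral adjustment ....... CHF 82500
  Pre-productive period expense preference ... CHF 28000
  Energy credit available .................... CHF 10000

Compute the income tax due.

Standard income tax:
  CHF 222000 × 15% = CHF 33300
  CHF 285500 × 21% = CHF 59955
  → CHF 93255
  Less energy credit CHF 10000 → CHF 83255

Minimum tax:
  Adjusted income: CHF 507500 + CHF 82500 + CHF 28000 = CHF 618000
  Exemption: 25% × (CHF 618000 − CHF 450000) = CHF 42000 ≥ CHF 23000, so the exemption is fully phased out
  Base: CHF 618000 − CHF 0 = CHF 618000
  CHF 618000 × 28% = CHF 173040

CHF 173040 > CHF 83255, so the minimum tax is the binding amount.

CHF 173040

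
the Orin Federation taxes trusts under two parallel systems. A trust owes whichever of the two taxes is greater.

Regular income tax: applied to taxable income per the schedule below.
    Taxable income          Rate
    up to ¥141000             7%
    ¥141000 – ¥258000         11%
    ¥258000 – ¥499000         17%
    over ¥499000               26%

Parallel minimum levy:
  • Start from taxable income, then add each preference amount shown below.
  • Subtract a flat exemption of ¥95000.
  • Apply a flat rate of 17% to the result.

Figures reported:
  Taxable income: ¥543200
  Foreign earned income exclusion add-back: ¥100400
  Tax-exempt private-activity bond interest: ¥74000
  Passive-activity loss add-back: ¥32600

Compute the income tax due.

Regular income tax:
  ¥141000 × 7% = ¥9870
  ¥117000 × 11% = ¥12870
  ¥241000 × 17% = ¥40970
  ¥44200 × 26% = ¥11492
  → ¥75202

Parallel minimum levy:
  Adjusted income: ¥543200 + ¥100400 + ¥74000 + ¥32600 = ¥750200
  Less exemption ¥95000 → base ¥655200
  ¥655200 × 17% = ¥111384

¥111384 > ¥75202, so the parallel minimum levy is the binding amount.

¥111384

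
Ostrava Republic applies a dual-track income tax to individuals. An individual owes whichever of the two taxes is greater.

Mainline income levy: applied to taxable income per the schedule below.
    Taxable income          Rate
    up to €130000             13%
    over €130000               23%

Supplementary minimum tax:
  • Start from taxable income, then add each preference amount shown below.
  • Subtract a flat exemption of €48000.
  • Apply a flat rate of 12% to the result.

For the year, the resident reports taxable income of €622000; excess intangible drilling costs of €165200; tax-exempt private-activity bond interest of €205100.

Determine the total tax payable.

€130060

Mainline income levy:
  €130000 × 13% = €16900
  €492000 × 23% = €113160
  → €130060

Supplementary minimum tax:
  Adjusted income: €622000 + €165200 + €205100 = €992300
  Less exemption €48000 → base €944300
  €944300 × 12% = €113316

€130060 > €113316, so the mainline income levy governs.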